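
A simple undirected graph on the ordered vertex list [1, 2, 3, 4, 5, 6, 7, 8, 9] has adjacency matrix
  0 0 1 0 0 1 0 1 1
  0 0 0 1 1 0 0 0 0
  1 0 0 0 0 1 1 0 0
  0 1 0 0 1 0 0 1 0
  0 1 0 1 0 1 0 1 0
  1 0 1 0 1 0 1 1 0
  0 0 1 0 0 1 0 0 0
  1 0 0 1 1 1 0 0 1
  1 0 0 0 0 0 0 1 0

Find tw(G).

2

A width-2 tree decomposition is:
Bags: B1 = {1, 6, 8}  B2 = {5, 6, 8}  B3 = {1, 3, 6}  B4 = {1, 8, 9}  B5 = {4, 5, 8}  B6 = {3, 6, 7}  B7 = {2, 4, 5}
Tree: B1–B2, B1–B3, B1–B4, B2–B5, B3–B6, B5–B7
Each bag holds 3 vertices, so the decomposition has width 2, which upper-bounds the treewidth. For the lower bound, the 3 vertices {1, 8, 9} are pairwise adjacent, and any tree decomposition puts a clique entirely inside one bag — forcing width ≥ 2. Therefore the treewidth is 2.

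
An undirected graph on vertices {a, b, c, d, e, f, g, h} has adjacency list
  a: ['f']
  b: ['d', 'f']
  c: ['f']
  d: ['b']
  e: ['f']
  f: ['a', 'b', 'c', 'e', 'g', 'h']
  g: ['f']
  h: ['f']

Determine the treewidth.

1

A width-1 tree decomposition is:
Bags: B1 = {f, h}  B2 = {f, g}  B3 = {c, f}  B4 = {b, f}  B5 = {b, d}  B6 = {a, f}  B7 = {e, f}
Tree: B1–B2, B1–B3, B3–B4, B4–B5, B4–B6, B6–B7
The largest bag has 2 vertices, giving width 1; this decomposition certifies tw(G) ≤ 1. Any graph with an edge has treewidth ≥ 1, and G has the edge f–h. The upper and lower bounds meet at 1, so that is the treewidth.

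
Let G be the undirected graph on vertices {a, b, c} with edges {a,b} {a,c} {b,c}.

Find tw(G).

A width-2 tree decomposition is:
Bags: B1 = {a, b, c}
Tree: (single bag)
A single bag containing all 3 vertices is trivially a valid decomposition of width 2. Conversely, {a, b, c} is a clique of size 3, and the vertices of any clique must share a bag in every tree decomposition; so some bag has ≥ 3 vertices and tw(G) ≥ 2. Therefore the treewidth is 2.

2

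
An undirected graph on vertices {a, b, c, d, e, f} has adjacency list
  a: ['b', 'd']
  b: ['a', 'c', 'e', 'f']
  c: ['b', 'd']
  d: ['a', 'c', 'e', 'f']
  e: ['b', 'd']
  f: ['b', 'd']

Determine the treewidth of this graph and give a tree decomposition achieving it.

Treewidth 2.
Bags: B1 = {b, d, f}  B2 = {b, c, d}  B3 = {a, b, d}  B4 = {b, d, e}
Tree: B1–B2, B2–B3, B3–B4

The largest bag has 3 vertices, giving width 2; this decomposition certifies tw(G) ≤ 2. The edges d–f–b–c–d form a cycle, so G is not a tree and its treewidth is at least 2. Therefore the treewidth is 2.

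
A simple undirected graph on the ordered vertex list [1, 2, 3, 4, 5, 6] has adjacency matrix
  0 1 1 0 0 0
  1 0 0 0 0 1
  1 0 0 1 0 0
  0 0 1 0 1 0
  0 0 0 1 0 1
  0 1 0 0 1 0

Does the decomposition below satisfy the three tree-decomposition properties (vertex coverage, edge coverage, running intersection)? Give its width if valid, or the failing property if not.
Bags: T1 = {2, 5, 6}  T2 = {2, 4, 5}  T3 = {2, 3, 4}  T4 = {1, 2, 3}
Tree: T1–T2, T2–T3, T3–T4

Vertex coverage: the bags together contain {1, 2, 3, 4, 5, 6}, the full vertex set. Edge coverage: each edge of G has both endpoints in at least one bag. Running intersection: for every vertex, the bags containing it form a connected subtree. All three properties hold, so this is a valid tree decomposition of width max|bag| − 1 = 2, and hence tw(G) ≤ 2.

Yes; width 2.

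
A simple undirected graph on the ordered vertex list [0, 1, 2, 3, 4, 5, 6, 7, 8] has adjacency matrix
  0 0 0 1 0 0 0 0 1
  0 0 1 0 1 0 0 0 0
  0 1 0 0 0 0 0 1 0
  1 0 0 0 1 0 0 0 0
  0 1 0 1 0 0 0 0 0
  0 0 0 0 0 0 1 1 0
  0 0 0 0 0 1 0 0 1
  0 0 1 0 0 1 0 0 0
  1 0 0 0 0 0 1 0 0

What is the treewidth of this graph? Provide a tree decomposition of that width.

The largest bag has 3 vertices, giving width 2; this decomposition certifies tw(G) ≤ 2. The edges 6–5–7–2–1–4–3–0–8–6 form a cycle, so G is not a tree and its treewidth is at least 2. Combining the bounds, tw(G) = 2.

Treewidth 2.
One optimal decomposition is:
Bags: B1 = {5, 6, 7}  B2 = {2, 6, 7}  B3 = {1, 2, 6}  B4 = {1, 4, 6}  B5 = {3, 4, 6}  B6 = {0, 3, 6}  B7 = {0, 6, 8}
Tree: B1–B2, B2–B3, B3–B4, B4–B5, B5–B6, B6–B7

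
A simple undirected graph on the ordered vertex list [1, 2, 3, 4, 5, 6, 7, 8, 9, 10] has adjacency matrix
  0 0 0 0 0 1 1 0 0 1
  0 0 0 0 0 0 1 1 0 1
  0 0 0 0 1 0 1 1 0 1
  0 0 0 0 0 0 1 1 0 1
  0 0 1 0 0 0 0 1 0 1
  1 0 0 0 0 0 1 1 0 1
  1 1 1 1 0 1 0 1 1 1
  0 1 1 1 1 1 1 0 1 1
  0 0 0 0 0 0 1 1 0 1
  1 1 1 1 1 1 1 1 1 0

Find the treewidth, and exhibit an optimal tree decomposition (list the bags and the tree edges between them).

Each bag holds 4 vertices, so the decomposition has width 3, which upper-bounds the treewidth. For the lower bound, the 4 vertices {3, 5, 8, 10} are pairwise adjacent, and any tree decomposition puts a clique entirely inside one bag — forcing width ≥ 3. The upper and lower bounds meet at 3, so that is the treewidth.

Treewidth 3.
One optimal decomposition is:
Bags: B1 = {3, 7, 8, 10}  B2 = {3, 5, 8, 10}  B3 = {6, 7, 8, 10}  B4 = {2, 7, 8, 10}  B5 = {4, 7, 8, 10}  B6 = {1, 6, 7, 10}  B7 = {7, 8, 9, 10}
Tree: B1–B2, B1–B3, B3–B4, B1–B5, B3–B6, B1–B7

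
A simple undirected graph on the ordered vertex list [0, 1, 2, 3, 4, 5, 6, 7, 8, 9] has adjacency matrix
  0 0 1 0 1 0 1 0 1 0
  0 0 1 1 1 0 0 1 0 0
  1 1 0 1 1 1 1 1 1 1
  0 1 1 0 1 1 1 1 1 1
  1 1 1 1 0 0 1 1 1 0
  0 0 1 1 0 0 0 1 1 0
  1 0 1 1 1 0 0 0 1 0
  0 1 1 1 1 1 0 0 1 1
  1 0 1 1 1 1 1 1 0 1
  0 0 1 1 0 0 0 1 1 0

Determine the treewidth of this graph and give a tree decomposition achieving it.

Treewidth 4.
Bags: B1 = {2, 3, 4, 7, 8}  B2 = {2, 3, 4, 6, 8}  B3 = {2, 3, 7, 8, 9}  B4 = {2, 3, 5, 7, 8}  B5 = {0, 2, 4, 6, 8}  B6 = {1, 2, 3, 4, 7}
Tree: B1–B2, B1–B3, B3–B4, B2–B5, B1–B6

The largest bag has 5 vertices, giving width 4; this decomposition certifies tw(G) ≤ 4. Conversely, {0, 2, 4, 6, 8} is a clique of size 5, and the vertices of any clique must share a bag in every tree decomposition; so some bag has ≥ 5 vertices and tw(G) ≥ 4. Combining the bounds, tw(G) = 4.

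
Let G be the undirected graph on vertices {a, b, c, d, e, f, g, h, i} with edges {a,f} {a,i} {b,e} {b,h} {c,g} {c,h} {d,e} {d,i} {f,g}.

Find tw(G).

2

A width-2 tree decomposition is:
Bags: B1 = {a, f, g}  B2 = {a, c, g}  B3 = {a, c, h}  B4 = {a, b, h}  B5 = {a, b, e}  B6 = {a, d, e}  B7 = {a, d, i}
Tree: B1–B2, B2–B3, B3–B4, B4–B5, B5–B6, B6–B7
Every bag has size at most 3, so the width is 3 − 1 = 2 and tw(G) ≤ 2. The edges a–f–g–c–h–b–e–d–i–a form a cycle, so G is not a tree and its treewidth is at least 2. The upper and lower bounds meet at 2, so that is the treewidth.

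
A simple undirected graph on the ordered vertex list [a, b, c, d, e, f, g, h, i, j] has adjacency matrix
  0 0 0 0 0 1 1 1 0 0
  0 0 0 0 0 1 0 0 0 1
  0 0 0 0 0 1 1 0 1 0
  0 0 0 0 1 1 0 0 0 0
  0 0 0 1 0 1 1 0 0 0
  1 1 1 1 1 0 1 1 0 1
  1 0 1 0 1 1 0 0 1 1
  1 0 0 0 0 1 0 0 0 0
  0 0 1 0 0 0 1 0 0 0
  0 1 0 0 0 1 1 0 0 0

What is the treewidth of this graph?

A width-2 tree decomposition is:
Bags: B1 = {f, g, j}  B2 = {b, f, j}  B3 = {e, f, g}  B4 = {a, f, g}  B5 = {c, f, g}  B6 = {d, e, f}  B7 = {a, f, h}  B8 = {c, g, i}
Tree: B1–B2, B1–B3, B3–B4, B3–B5, B3–B6, B4–B7, B5–B8
Every bag has size at most 3, so the width is 3 − 1 = 2 and tw(G) ≤ 2. For the lower bound, the 3 vertices {d, e, f} are pairwise adjacent, and any tree decomposition puts a clique entirely inside one bag — forcing width ≥ 2. Therefore the treewidth is 2.

2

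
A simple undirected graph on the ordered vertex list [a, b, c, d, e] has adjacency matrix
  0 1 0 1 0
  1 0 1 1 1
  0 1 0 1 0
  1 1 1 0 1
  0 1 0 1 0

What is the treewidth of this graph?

A width-2 tree decomposition is:
Bags: B1 = {a, b, d}  B2 = {b, d, e}  B3 = {b, c, d}
Tree: B1–B2, B1–B3
The largest bag has 3 vertices, giving width 2; this decomposition certifies tw(G) ≤ 2. Conversely, {b, d, e} is a clique of size 3, and the vertices of any clique must share a bag in every tree decomposition; so some bag has ≥ 3 vertices and tw(G) ≥ 2. The upper and lower bounds meet at 2, so that is the treewidth.

2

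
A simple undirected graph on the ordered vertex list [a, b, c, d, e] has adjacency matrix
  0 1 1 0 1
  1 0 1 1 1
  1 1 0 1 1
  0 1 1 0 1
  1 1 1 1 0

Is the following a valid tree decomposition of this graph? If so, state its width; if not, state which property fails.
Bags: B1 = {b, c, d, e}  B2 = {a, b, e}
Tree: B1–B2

No — edge (c,a) lies in no bag.

A tree decomposition must satisfy three properties: every vertex lies in some bag; for every edge, both endpoints lie together in some bag; and for every vertex, the bags containing it form a connected subtree. Here edge (c,a) lies in no bag, so the decomposition is invalid.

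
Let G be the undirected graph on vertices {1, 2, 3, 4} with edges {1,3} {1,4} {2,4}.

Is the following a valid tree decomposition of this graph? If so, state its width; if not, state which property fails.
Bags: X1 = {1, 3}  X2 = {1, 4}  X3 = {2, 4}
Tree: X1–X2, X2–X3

Yes; width 1.

Checking the three conditions: (i) the bags cover all of {1, 2, 3, 4}; (ii) for each edge, some bag contains both endpoints; (iii) the bags containing any fixed vertex form a subtree. All hold, so the decomposition is valid with width 2 − 1 = 1.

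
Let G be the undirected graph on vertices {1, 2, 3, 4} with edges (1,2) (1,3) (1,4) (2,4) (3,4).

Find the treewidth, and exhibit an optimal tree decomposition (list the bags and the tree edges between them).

Treewidth 2.
One optimal decomposition is:
Bags: B1 = {1, 3, 4}  B2 = {1, 2, 4}
Tree: B1–B2

Each bag holds 3 vertices, so the decomposition has width 2, which upper-bounds the treewidth. For the lower bound, the 3 vertices {1, 2, 4} are pairwise adjacent, and any tree decomposition puts a clique entirely inside one bag — forcing width ≥ 2. Hence tw(G) = 2 exactly.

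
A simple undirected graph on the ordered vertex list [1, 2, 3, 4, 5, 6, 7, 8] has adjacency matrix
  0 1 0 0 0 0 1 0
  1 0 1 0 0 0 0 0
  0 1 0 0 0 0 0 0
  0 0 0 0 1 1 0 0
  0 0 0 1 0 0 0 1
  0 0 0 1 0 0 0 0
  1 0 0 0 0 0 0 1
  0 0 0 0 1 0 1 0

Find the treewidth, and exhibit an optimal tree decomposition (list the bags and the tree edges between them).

Treewidth 1.
Bags: B1 = {2, 3}  B2 = {1, 2}  B3 = {1, 7}  B4 = {7, 8}  B5 = {5, 8}  B6 = {4, 5}  B7 = {4, 6}
Tree: B1–B2, B2–B3, B3–B4, B4–B5, B5–B6, B6–B7

Each bag holds 2 vertices, so the decomposition has width 1, which upper-bounds the treewidth. G has an edge, so its treewidth is at least 1. Therefore the treewidth is 1.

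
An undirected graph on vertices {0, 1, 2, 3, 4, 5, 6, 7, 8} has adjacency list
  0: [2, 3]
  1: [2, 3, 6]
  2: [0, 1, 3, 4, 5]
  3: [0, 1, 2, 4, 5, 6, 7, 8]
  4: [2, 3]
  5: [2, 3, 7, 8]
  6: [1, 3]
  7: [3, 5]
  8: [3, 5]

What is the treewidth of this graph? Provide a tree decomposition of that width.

Treewidth 2.
One such decomposition:
Bags: B1 = {1, 2, 3}  B2 = {1, 3, 6}  B3 = {0, 2, 3}  B4 = {2, 3, 5}  B5 = {3, 5, 8}  B6 = {2, 3, 4}  B7 = {3, 5, 7}
Tree: B1–B2, B1–B3, B3–B4, B4–B5, B1–B6, B4–B7

The largest bag has 3 vertices, giving width 2; this decomposition certifies tw(G) ≤ 2. On the other hand G contains the 3-clique {3, 5, 8}. A clique must lie in a single bag of any decomposition, so no decomposition can have width below 2. Hence tw(G) = 2 exactly.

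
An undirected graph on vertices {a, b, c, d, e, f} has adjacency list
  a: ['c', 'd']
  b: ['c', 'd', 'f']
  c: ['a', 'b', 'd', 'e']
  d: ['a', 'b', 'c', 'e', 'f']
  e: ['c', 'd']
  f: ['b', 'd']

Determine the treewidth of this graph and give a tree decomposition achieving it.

Treewidth 2.
One such decomposition:
Bags: B1 = {b, c, d}  B2 = {a, c, d}  B3 = {c, d, e}  B4 = {b, d, f}
Tree: B1–B2, B2–B3, B1–B4

Every bag has size at most 3, so the width is 3 − 1 = 2 and tw(G) ≤ 2. For the lower bound, the 3 vertices {c, d, e} are pairwise adjacent, and any tree decomposition puts a clique entirely inside one bag — forcing width ≥ 2. Therefore the treewidth is 2.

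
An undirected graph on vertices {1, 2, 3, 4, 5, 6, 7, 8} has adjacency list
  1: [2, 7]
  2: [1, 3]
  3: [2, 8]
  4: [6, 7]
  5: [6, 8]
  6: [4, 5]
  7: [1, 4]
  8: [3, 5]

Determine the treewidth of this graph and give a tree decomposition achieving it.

Treewidth 2.
One such decomposition:
Bags: B1 = {2, 3, 8}  B2 = {1, 2, 8}  B3 = {1, 7, 8}  B4 = {4, 7, 8}  B5 = {4, 6, 8}  B6 = {5, 6, 8}
Tree: B1–B2, B2–B3, B3–B4, B4–B5, B5–B6

Every bag has size at most 3, so the width is 3 − 1 = 2 and tw(G) ≤ 2. For the lower bound, G contains the cycle 8–3–2–1–7–4–6–5–8, so G is not a forest; only forests have treewidth ≤ 1, hence tw(G) ≥ 2. Therefore the treewidth is 2.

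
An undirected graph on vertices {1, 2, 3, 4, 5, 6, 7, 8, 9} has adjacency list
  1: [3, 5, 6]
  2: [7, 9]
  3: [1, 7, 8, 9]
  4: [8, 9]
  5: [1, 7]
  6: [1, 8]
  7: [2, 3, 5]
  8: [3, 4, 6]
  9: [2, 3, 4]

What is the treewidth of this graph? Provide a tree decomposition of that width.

Treewidth 3.
One optimal decomposition is:
Bags: B1 = {2, 4, 7, 9}  B2 = {3, 4, 7, 9}  B3 = {3, 4, 7, 8}  B4 = {3, 5, 7, 8}  B5 = {1, 3, 5, 8}  B6 = {1, 5, 6, 8}
Tree: B1–B2, B2–B3, B3–B4, B4–B5, B5–B6

Every bag has size at most 4, so the width is 4 − 1 = 3 and tw(G) ≤ 3. For the lower bound: the 4 vertex sets {2,4,9}, {7}, {3}, {1,5,6,8} are disjoint, each induces a connected subgraph, and every pair is joined by at least one edge of G. Contracting each set to a single vertex therefore yields K_{4} as a minor, and since treewidth is minor-monotone, tw(G) ≥ tw(K_{4}) = 3. The upper and lower bounds meet at 3, so that is the treewidth.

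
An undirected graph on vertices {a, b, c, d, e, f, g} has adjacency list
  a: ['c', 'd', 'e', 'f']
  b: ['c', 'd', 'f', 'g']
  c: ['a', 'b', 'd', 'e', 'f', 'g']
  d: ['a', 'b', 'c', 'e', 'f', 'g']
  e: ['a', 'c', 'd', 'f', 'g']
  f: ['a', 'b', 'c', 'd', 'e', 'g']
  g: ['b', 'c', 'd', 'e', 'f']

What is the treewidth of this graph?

4

A width-4 tree decomposition is:
Bags: B1 = {a, c, d, e, f}  B2 = {c, d, e, f, g}  B3 = {b, c, d, f, g}
Tree: B1–B2, B2–B3
The largest bag has 5 vertices, giving width 4; this decomposition certifies tw(G) ≤ 4. Conversely, {c, d, e, f, g} is a clique of size 5, and the vertices of any clique must share a bag in every tree decomposition; so some bag has ≥ 5 vertices and tw(G) ≥ 4. Therefore the treewidth is 4.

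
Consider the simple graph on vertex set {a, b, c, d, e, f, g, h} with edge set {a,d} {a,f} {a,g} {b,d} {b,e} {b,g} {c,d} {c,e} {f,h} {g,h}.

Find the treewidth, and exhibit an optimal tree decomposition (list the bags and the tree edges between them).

Treewidth 2.
One such decomposition:
Bags: B1 = {f, g, h}  B2 = {a, f, g}  B3 = {a, b, g}  B4 = {a, b, d}  B5 = {b, d, e}  B6 = {c, d, e}
Tree: B1–B2, B2–B3, B3–B4, B4–B5, B5–B6

Each bag holds 3 vertices, so the decomposition has width 2, which upper-bounds the treewidth. The edges h–f–a–g–h form a cycle, so G is not a tree and its treewidth is at least 2. Therefore the treewidth is 2.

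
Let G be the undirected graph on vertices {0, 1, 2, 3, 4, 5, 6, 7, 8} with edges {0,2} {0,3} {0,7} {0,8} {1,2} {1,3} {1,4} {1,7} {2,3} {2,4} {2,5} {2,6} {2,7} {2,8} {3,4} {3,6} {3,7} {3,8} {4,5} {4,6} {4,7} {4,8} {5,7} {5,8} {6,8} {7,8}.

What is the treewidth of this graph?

4

A width-4 tree decomposition is:
Bags: B1 = {2, 3, 4, 7, 8}  B2 = {0, 2, 3, 7, 8}  B3 = {1, 2, 3, 4, 7}  B4 = {2, 4, 5, 7, 8}  B5 = {2, 3, 4, 6, 8}
Tree: B1–B2, B1–B3, B1–B4, B1–B5
Every bag has size at most 5, so the width is 5 − 1 = 4 and tw(G) ≤ 4. On the other hand G contains the 5-clique {0, 2, 3, 7, 8}. A clique must lie in a single bag of any decomposition, so no decomposition can have width below 4. The upper and lower bounds meet at 4, so that is the treewidth.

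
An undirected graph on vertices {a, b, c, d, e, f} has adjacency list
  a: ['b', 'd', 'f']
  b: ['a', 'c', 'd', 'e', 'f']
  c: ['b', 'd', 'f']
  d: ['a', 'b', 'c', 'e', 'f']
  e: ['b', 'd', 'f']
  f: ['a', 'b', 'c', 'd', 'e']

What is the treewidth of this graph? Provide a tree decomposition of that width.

The largest bag has 4 vertices, giving width 3; this decomposition certifies tw(G) ≤ 3. For the lower bound, the 4 vertices {b, d, e, f} are pairwise adjacent, and any tree decomposition puts a clique entirely inside one bag — forcing width ≥ 3. Therefore the treewidth is 3.

Treewidth 3.
One such decomposition:
Bags: B1 = {b, d, e, f}  B2 = {b, c, d, f}  B3 = {a, b, d, f}
Tree: B1–B2, B2–B3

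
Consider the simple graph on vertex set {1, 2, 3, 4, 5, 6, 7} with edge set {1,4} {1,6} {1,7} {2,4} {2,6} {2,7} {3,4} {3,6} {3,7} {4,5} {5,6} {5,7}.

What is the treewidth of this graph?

3

A width-3 tree decomposition is:
Bags: B1 = {2, 4, 6, 7}  B2 = {4, 5, 6, 7}  B3 = {1, 4, 6, 7}  B4 = {3, 4, 6, 7}
Tree: B1–B2, B2–B3, B3–B4
The largest bag has 4 vertices, giving width 3; this decomposition certifies tw(G) ≤ 3. For the lower bound: the 4 vertex sets {2,6}, {4,5}, {7}, {1} are disjoint, each induces a connected subgraph, and every pair is joined by at least one edge of G. Contracting each set to a single vertex therefore yields K_{4} as a minor, and since treewidth is minor-monotone, tw(G) ≥ tw(K_{4}) = 3. The upper and lower bounds meet at 3, so that is the treewidth.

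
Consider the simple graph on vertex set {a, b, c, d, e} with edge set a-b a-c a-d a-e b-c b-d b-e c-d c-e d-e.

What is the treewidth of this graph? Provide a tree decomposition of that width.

With just one bag of size 5, the width is 5 − 1 = 4, so tw(G) ≤ 4. On the other hand G contains the 5-clique {a, b, c, d, e}. A clique must lie in a single bag of any decomposition, so no decomposition can have width below 4. Therefore the treewidth is 4.

Treewidth 4.
One optimal decomposition is:
Bags: B1 = {a, b, c, d, e}
Tree: (single bag)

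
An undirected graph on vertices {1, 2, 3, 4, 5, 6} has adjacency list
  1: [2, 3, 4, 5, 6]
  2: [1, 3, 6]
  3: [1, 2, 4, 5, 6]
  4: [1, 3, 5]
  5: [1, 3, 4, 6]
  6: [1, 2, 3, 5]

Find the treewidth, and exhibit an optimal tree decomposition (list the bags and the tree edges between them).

Treewidth 3.
One optimal decomposition is:
Bags: B1 = {1, 3, 4, 5}  B2 = {1, 3, 5, 6}  B3 = {1, 2, 3, 6}
Tree: B1–B2, B2–B3

The largest bag has 4 vertices, giving width 3; this decomposition certifies tw(G) ≤ 3. Conversely, {1, 2, 3, 6} is a clique of size 4, and the vertices of any clique must share a bag in every tree decomposition; so some bag has ≥ 4 vertices and tw(G) ≥ 3. Hence tw(G) = 3 exactly.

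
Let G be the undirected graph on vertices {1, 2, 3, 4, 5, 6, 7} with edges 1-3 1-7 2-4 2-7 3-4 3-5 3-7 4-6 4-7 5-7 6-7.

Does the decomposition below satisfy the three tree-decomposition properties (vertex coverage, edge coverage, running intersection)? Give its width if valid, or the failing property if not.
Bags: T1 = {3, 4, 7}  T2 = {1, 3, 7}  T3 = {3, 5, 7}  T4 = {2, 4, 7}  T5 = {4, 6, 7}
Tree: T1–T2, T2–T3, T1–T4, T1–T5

Checking the three conditions: (i) the bags cover all of {1, 2, 3, 4, 5, 6, 7}; (ii) for each edge, some bag contains both endpoints; (iii) the bags containing any fixed vertex form a subtree. All hold, so the decomposition is valid with width 3 − 1 = 2.

Yes; width 2.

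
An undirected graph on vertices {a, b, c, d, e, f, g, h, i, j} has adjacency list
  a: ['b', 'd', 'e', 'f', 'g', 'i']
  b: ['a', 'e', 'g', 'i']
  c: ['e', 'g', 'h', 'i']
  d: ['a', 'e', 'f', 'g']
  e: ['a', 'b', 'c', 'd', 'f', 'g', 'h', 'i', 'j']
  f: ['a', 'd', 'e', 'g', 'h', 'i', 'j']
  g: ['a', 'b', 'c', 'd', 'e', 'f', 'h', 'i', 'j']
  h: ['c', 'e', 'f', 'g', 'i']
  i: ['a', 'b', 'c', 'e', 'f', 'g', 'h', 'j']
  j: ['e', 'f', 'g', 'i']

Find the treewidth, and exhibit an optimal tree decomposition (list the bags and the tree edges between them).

Each bag holds 5 vertices, so the decomposition has width 4, which upper-bounds the treewidth. For the lower bound, the 5 vertices {a, d, e, f, g} are pairwise adjacent, and any tree decomposition puts a clique entirely inside one bag — forcing width ≥ 4. Combining the bounds, tw(G) = 4.

Treewidth 4.
One such decomposition:
Bags: B1 = {a, e, f, g, i}  B2 = {e, f, g, h, i}  B3 = {a, b, e, g, i}  B4 = {a, d, e, f, g}  B5 = {c, e, g, h, i}  B6 = {e, f, g, i, j}
Tree: B1–B2, B1–B3, B1–B4, B2–B5, B1–B6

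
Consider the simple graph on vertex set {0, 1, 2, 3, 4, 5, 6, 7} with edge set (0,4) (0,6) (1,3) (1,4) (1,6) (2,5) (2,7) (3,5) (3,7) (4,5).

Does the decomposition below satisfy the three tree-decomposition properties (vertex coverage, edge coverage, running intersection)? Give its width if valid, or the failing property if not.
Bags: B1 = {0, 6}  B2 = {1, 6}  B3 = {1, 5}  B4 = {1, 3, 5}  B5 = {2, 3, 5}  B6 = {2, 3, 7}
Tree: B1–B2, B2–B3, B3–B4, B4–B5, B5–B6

No — vertex 4 appears in no bag.

A tree decomposition must satisfy three properties: every vertex lies in some bag; for every edge, both endpoints lie together in some bag; and for every vertex, the bags containing it form a connected subtree. Here vertex 4 appears in no bag, so the decomposition is invalid.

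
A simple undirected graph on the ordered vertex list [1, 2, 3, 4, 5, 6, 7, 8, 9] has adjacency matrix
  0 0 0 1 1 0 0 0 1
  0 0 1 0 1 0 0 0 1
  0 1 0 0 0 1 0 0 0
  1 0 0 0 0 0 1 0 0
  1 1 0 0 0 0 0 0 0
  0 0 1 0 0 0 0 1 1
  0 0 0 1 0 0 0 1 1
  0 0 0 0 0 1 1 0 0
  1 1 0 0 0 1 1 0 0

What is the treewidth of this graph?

3

A width-3 tree decomposition is:
Bags: B1 = {3, 6, 7, 8}  B2 = {3, 6, 7, 9}  B3 = {2, 3, 7, 9}  B4 = {2, 4, 7, 9}  B5 = {1, 2, 4, 9}  B6 = {1, 2, 4, 5}
Tree: B1–B2, B2–B3, B3–B4, B4–B5, B5–B6
The largest bag has 4 vertices, giving width 3; this decomposition certifies tw(G) ≤ 3. For the lower bound: the 4 vertex sets {3,6,8}, {7}, {9}, {1,2,4,5} are disjoint, each induces a connected subgraph, and every pair is joined by at least one edge of G. Contracting each set to a single vertex therefore yields K_{4} as a minor, and since treewidth is minor-monotone, tw(G) ≥ tw(K_{4}) = 3. Therefore the treewidth is 3.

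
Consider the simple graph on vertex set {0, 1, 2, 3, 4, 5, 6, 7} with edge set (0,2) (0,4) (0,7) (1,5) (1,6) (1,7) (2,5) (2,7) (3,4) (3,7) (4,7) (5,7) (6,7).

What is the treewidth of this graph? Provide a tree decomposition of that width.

Each bag holds 3 vertices, so the decomposition has width 2, which upper-bounds the treewidth. Conversely, {0, 2, 7} is a clique of size 3, and the vertices of any clique must share a bag in every tree decomposition; so some bag has ≥ 3 vertices and tw(G) ≥ 2. The upper and lower bounds meet at 2, so that is the treewidth.

Treewidth 2.
One such decomposition:
Bags: B1 = {2, 5, 7}  B2 = {1, 5, 7}  B3 = {0, 2, 7}  B4 = {0, 4, 7}  B5 = {3, 4, 7}  B6 = {1, 6, 7}
Tree: B1–B2, B1–B3, B3–B4, B4–B5, B2–B6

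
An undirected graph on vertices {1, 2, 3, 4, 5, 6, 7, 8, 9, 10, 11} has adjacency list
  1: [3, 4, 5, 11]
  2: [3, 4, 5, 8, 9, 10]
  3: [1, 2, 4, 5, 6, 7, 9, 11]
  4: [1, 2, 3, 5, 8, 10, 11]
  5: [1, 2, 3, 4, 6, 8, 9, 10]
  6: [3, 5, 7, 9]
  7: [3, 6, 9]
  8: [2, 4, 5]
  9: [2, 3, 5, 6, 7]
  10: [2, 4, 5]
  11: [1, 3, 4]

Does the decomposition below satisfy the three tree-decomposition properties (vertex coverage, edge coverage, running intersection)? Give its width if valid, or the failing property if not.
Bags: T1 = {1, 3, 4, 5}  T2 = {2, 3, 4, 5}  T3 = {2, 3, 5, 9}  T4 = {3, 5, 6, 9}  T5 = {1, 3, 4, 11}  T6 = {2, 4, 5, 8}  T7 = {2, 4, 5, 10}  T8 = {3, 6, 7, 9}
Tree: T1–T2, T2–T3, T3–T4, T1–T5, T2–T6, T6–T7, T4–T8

Yes; width 3.

Checking the three conditions: (i) the bags cover all of {1, 2, 3, 4, 5, 6, 7, 8, 9, 10, 11}; (ii) for each edge, some bag contains both endpoints; (iii) the bags containing any fixed vertex form a subtree. All hold, so the decomposition is valid with width 4 − 1 = 3.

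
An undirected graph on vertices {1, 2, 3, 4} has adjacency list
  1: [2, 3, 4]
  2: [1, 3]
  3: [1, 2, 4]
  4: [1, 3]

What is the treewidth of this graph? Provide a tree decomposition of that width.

Treewidth 2.
One such decomposition:
Bags: B1 = {1, 3, 4}  B2 = {1, 2, 3}
Tree: B1–B2

Each bag holds 3 vertices, so the decomposition has width 2, which upper-bounds the treewidth. For the lower bound, the 3 vertices {1, 2, 3} are pairwise adjacent, and any tree decomposition puts a clique entirely inside one bag — forcing width ≥ 2. Therefore the treewidth is 2.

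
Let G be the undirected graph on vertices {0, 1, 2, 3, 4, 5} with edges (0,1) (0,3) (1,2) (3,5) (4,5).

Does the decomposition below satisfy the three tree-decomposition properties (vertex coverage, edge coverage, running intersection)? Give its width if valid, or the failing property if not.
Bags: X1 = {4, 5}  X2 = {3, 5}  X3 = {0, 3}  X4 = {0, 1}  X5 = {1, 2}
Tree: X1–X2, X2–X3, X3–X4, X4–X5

Checking the three conditions: (i) the bags cover all of {0, 1, 2, 3, 4, 5}; (ii) for each edge, some bag contains both endpoints; (iii) the bags containing any fixed vertex form a subtree. All hold, so the decomposition is valid with width 2 − 1 = 1.

Yes; width 1.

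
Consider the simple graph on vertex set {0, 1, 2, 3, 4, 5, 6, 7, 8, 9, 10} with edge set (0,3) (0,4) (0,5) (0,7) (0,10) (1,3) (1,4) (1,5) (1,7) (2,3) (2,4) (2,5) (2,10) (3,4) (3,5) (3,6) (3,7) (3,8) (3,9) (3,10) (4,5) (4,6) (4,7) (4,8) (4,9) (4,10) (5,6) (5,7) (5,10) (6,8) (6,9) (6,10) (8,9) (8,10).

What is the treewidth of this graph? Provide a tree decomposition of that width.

Each bag holds 5 vertices, so the decomposition has width 4, which upper-bounds the treewidth. On the other hand G contains the 5-clique {3, 4, 6, 8, 9}. A clique must lie in a single bag of any decomposition, so no decomposition can have width below 4. Combining the bounds, tw(G) = 4.

Treewidth 4.
Bags: B1 = {0, 3, 4, 5, 7}  B2 = {0, 3, 4, 5, 10}  B3 = {3, 4, 5, 6, 10}  B4 = {3, 4, 6, 8, 10}  B5 = {2, 3, 4, 5, 10}  B6 = {1, 3, 4, 5, 7}  B7 = {3, 4, 6, 8, 9}
Tree: B1–B2, B2–B3, B3–B4, B2–B5, B1–B6, B4–B7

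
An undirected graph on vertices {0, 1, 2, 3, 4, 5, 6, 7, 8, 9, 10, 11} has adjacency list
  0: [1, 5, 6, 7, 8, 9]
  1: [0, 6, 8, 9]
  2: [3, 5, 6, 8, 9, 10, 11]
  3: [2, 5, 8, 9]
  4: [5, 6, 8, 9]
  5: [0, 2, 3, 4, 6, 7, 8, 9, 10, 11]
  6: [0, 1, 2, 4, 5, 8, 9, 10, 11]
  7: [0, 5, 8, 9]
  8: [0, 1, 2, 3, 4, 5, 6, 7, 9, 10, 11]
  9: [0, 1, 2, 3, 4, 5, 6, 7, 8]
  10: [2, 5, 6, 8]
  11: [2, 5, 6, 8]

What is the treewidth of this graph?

4

A width-4 tree decomposition is:
Bags: B1 = {0, 5, 6, 8, 9}  B2 = {2, 5, 6, 8, 9}  B3 = {0, 1, 6, 8, 9}  B4 = {0, 5, 7, 8, 9}  B5 = {2, 5, 6, 8, 10}  B6 = {2, 5, 6, 8, 11}  B7 = {2, 3, 5, 8, 9}  B8 = {4, 5, 6, 8, 9}
Tree: B1–B2, B1–B3, B1–B4, B2–B5, B2–B6, B2–B7, B2–B8
The largest bag has 5 vertices, giving width 4; this decomposition certifies tw(G) ≤ 4. On the other hand G contains the 5-clique {0, 1, 6, 8, 9}. A clique must lie in a single bag of any decomposition, so no decomposition can have width below 4. The upper and lower bounds meet at 4, so that is the treewidth.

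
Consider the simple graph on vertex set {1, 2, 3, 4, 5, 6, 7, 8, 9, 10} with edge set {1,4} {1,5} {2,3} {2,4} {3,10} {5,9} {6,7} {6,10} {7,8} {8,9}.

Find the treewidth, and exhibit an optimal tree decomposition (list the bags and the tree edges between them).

Treewidth 2.
One such decomposition:
Bags: B1 = {5, 8, 9}  B2 = {1, 5, 8}  B3 = {1, 4, 8}  B4 = {2, 4, 8}  B5 = {2, 3, 8}  B6 = {3, 8, 10}  B7 = {6, 8, 10}  B8 = {6, 7, 8}
Tree: B1–B2, B2–B3, B3–B4, B4–B5, B5–B6, B6–B7, B7–B8

Every bag has size at most 3, so the width is 3 − 1 = 2 and tw(G) ≤ 2. The edges 8–9–5–1–4–2–3–10–6–7–8 form a cycle, so G is not a tree and its treewidth is at least 2. The upper and lower bounds meet at 2, so that is the treewidth.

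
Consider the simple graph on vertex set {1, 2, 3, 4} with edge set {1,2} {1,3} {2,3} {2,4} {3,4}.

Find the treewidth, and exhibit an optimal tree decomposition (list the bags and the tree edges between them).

The largest bag has 3 vertices, giving width 2; this decomposition certifies tw(G) ≤ 2. For the lower bound, the 3 vertices {1, 2, 3} are pairwise adjacent, and any tree decomposition puts a clique entirely inside one bag — forcing width ≥ 2. Therefore the treewidth is 2.

Treewidth 2.
Bags: B1 = {1, 2, 3}  B2 = {2, 3, 4}
Tree: B1–B2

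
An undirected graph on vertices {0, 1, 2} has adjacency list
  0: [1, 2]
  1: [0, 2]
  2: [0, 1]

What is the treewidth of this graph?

2

A width-2 tree decomposition is:
Bags: B1 = {0, 1, 2}
Tree: (single bag)
A single bag containing all 3 vertices is trivially a valid decomposition of width 2. For the lower bound, the 3 vertices {0, 1, 2} are pairwise adjacent, and any tree decomposition puts a clique entirely inside one bag — forcing width ≥ 2. Therefore the treewidth is 2.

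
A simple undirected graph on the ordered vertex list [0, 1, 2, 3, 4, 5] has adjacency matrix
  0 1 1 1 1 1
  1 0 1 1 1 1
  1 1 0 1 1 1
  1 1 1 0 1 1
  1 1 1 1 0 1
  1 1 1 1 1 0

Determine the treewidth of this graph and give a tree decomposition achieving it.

Treewidth 5.
Bags: B1 = {0, 1, 2, 3, 4, 5}
Tree: (single bag)

A single bag containing all 6 vertices is trivially a valid decomposition of width 5. For the lower bound, the 6 vertices {0, 1, 2, 3, 4, 5} are pairwise adjacent, and any tree decomposition puts a clique entirely inside one bag — forcing width ≥ 5. The upper and lower bounds meet at 5, so that is the treewidth.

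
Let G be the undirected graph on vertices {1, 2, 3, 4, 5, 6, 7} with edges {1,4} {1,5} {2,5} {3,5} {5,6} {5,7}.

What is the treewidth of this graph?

A width-1 tree decomposition is:
Bags: B1 = {5, 7}  B2 = {2, 5}  B3 = {5, 6}  B4 = {1, 5}  B5 = {1, 4}  B6 = {3, 5}
Tree: B1–B2, B2–B3, B2–B4, B4–B5, B3–B6
The largest bag has 2 vertices, giving width 1; this decomposition certifies tw(G) ≤ 1. G has an edge, so its treewidth is at least 1. Combining the bounds, tw(G) = 1.

1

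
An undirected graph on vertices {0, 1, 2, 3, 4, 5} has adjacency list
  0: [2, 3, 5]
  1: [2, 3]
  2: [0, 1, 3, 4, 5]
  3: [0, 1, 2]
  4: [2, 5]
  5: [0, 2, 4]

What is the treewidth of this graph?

A width-2 tree decomposition is:
Bags: B1 = {0, 2, 5}  B2 = {2, 4, 5}  B3 = {0, 2, 3}  B4 = {1, 2, 3}
Tree: B1–B2, B1–B3, B3–B4
Each bag holds 3 vertices, so the decomposition has width 2, which upper-bounds the treewidth. For the lower bound, the 3 vertices {0, 2, 3} are pairwise adjacent, and any tree decomposition puts a clique entirely inside one bag — forcing width ≥ 2. Hence tw(G) = 2 exactly.

2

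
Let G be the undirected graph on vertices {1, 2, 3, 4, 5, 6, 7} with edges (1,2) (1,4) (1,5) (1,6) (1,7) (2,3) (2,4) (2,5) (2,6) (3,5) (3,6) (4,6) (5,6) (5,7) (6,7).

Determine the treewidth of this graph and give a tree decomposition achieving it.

The largest bag has 4 vertices, giving width 3; this decomposition certifies tw(G) ≤ 3. For the lower bound, the 4 vertices {1, 2, 4, 6} are pairwise adjacent, and any tree decomposition puts a clique entirely inside one bag — forcing width ≥ 3. Therefore the treewidth is 3.

Treewidth 3.
One optimal decomposition is:
Bags: B1 = {1, 2, 5, 6}  B2 = {1, 5, 6, 7}  B3 = {1, 2, 4, 6}  B4 = {2, 3, 5, 6}
Tree: B1–B2, B1–B3, B1–B4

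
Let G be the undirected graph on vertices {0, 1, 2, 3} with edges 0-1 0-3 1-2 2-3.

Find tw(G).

2

A width-2 tree decomposition is:
Bags: B1 = {0, 1, 2}  B2 = {0, 2, 3}
Tree: B1–B2
Every bag has size at most 3, so the width is 3 − 1 = 2 and tw(G) ≤ 2. For the lower bound, G contains the cycle 2–1–0–3–2, so G is not a forest; only forests have treewidth ≤ 1, hence tw(G) ≥ 2. The upper and lower bounds meet at 2, so that is the treewidth.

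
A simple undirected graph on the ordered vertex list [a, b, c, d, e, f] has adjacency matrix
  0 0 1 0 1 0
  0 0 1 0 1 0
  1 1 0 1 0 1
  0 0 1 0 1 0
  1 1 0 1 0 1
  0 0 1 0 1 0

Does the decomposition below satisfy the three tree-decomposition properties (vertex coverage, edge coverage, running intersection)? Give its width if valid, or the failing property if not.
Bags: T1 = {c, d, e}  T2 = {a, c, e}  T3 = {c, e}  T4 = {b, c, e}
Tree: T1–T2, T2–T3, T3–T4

A tree decomposition must satisfy three properties: every vertex lies in some bag; for every edge, both endpoints lie together in some bag; and for every vertex, the bags containing it form a connected subtree. Here vertex f appears in no bag, so the decomposition is invalid.

No — vertex f appears in no bag.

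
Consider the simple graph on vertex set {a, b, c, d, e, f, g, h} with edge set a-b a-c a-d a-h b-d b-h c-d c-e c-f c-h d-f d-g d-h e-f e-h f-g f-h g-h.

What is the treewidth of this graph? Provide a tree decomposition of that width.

Treewidth 3.
One such decomposition:
Bags: B1 = {c, d, f, h}  B2 = {c, e, f, h}  B3 = {d, f, g, h}  B4 = {a, c, d, h}  B5 = {a, b, d, h}
Tree: B1–B2, B1–B3, B1–B4, B4–B5

Every bag has size at most 4, so the width is 4 − 1 = 3 and tw(G) ≤ 3. On the other hand G contains the 4-clique {a, c, d, h}. A clique must lie in a single bag of any decomposition, so no decomposition can have width below 3. The upper and lower bounds meet at 3, so that is the treewidth.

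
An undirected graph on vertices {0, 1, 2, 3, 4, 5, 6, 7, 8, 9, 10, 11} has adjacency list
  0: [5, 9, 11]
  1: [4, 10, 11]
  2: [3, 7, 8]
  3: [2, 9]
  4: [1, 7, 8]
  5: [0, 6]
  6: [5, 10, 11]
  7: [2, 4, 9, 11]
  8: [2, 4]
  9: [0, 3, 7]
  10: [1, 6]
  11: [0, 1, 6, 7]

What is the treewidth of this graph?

A width-3 tree decomposition is:
Bags: B1 = {2, 3, 4, 8}  B2 = {2, 3, 4, 7}  B3 = {3, 4, 7, 9}  B4 = {1, 4, 7, 9}  B5 = {1, 7, 9, 11}  B6 = {0, 1, 9, 11}  B7 = {0, 1, 10, 11}  B8 = {0, 6, 10, 11}  B9 = {0, 5, 6, 10}
Tree: B1–B2, B2–B3, B3–B4, B4–B5, B5–B6, B6–B7, B7–B8, B8–B9
Each bag holds 4 vertices, so the decomposition has width 3, which upper-bounds the treewidth. For the lower bound: the 4 vertex sets {2,3,8}, {4}, {7}, {0,1,9,11} are disjoint, each induces a connected subgraph, and every pair is joined by at least one edge of G. Contracting each set to a single vertex therefore yields K_{4} as a minor, and since treewidth is minor-monotone, tw(G) ≥ tw(K_{4}) = 3. The upper and lower bounds meet at 3, so that is the treewidth.

3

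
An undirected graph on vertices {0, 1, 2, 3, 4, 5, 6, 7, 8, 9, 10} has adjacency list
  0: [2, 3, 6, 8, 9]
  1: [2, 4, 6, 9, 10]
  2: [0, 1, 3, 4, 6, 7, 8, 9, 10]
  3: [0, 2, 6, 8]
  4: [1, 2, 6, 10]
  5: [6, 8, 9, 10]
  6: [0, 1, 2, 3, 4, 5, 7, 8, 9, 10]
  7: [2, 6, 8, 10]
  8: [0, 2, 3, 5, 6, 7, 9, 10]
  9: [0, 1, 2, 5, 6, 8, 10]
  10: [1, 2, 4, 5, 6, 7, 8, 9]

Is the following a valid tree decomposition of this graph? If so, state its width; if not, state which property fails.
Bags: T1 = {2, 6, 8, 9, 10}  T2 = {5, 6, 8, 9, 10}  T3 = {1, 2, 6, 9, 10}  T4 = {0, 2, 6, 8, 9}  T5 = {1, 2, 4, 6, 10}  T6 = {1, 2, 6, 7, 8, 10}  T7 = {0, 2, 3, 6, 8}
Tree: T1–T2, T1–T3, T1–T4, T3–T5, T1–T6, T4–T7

A tree decomposition must satisfy three properties: every vertex lies in some bag; for every edge, both endpoints lie together in some bag; and for every vertex, the bags containing it form a connected subtree. Here bags containing vertex 1 are not connected in the tree, so the decomposition is invalid.

No — bags containing vertex 1 are not connected in the tree.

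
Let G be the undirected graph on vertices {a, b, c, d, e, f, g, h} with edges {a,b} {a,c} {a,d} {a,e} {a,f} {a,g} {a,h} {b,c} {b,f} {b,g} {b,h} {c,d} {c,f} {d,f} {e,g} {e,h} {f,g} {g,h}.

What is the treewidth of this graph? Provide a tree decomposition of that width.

Treewidth 3.
One such decomposition:
Bags: B1 = {a, b, g, h}  B2 = {a, b, f, g}  B3 = {a, e, g, h}  B4 = {a, b, c, f}  B5 = {a, c, d, f}
Tree: B1–B2, B1–B3, B2–B4, B4–B5

Each bag holds 4 vertices, so the decomposition has width 3, which upper-bounds the treewidth. On the other hand G contains the 4-clique {a, e, g, h}. A clique must lie in a single bag of any decomposition, so no decomposition can have width below 3. Hence tw(G) = 3 exactly.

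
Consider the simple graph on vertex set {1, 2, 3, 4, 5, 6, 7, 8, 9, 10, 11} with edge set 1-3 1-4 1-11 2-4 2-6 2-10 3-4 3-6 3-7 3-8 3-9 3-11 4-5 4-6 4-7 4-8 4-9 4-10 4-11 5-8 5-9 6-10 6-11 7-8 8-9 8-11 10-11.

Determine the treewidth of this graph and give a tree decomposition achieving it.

The largest bag has 4 vertices, giving width 3; this decomposition certifies tw(G) ≤ 3. For the lower bound, the 4 vertices {2, 4, 6, 10} are pairwise adjacent, and any tree decomposition puts a clique entirely inside one bag — forcing width ≥ 3. Therefore the treewidth is 3.

Treewidth 3.
Bags: B1 = {3, 4, 8, 11}  B2 = {3, 4, 8, 9}  B3 = {3, 4, 6, 11}  B4 = {4, 6, 10, 11}  B5 = {4, 5, 8, 9}  B6 = {3, 4, 7, 8}  B7 = {1, 3, 4, 11}  B8 = {2, 4, 6, 10}
Tree: B1–B2, B1–B3, B3–B4, B2–B5, B2–B6, B3–B7, B4–B8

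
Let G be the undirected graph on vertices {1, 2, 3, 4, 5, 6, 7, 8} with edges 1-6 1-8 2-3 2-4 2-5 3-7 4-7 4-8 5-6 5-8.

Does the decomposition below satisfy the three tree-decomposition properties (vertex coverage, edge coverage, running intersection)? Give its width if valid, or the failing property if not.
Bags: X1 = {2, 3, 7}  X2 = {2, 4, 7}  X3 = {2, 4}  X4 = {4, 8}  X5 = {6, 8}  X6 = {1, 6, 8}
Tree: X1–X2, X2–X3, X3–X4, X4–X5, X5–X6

A tree decomposition must satisfy three properties: every vertex lies in some bag; for every edge, both endpoints lie together in some bag; and for every vertex, the bags containing it form a connected subtree. Here vertex 5 appears in no bag, so the decomposition is invalid.

No — vertex 5 appears in no bag.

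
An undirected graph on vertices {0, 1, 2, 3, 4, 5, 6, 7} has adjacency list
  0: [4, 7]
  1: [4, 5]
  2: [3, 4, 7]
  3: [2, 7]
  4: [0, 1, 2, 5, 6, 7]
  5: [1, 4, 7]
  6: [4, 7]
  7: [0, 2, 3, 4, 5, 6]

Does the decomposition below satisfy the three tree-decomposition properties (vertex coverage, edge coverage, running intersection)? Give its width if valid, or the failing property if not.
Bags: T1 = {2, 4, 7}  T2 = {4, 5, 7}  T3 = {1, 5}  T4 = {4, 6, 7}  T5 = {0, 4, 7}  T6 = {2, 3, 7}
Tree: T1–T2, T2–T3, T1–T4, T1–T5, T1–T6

No — edge (4,1) lies in no bag.

A tree decomposition must satisfy three properties: every vertex lies in some bag; for every edge, both endpoints lie together in some bag; and for every vertex, the bags containing it form a connected subtree. Here edge (4,1) lies in no bag, so the decomposition is invalid.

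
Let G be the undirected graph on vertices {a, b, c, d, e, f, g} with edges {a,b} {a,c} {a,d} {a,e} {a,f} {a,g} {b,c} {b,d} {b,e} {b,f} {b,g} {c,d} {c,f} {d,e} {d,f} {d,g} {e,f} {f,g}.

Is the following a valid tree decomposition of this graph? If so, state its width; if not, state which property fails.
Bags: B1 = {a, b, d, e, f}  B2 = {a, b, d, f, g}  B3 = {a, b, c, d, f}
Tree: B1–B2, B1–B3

Checking the three conditions: (i) the bags cover all of {a, b, c, d, e, f, g}; (ii) for each edge, some bag contains both endpoints; (iii) the bags containing any fixed vertex form a subtree. All hold, so the decomposition is valid with width 5 − 1 = 4.

Yes; width 4.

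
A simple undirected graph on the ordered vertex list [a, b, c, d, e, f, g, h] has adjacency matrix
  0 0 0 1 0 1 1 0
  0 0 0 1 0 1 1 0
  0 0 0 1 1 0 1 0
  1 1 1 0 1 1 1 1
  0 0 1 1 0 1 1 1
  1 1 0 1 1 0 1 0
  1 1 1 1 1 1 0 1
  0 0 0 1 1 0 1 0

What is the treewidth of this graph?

A width-3 tree decomposition is:
Bags: B1 = {d, e, g, h}  B2 = {d, e, f, g}  B3 = {c, d, e, g}  B4 = {b, d, f, g}  B5 = {a, d, f, g}
Tree: B1–B2, B2–B3, B2–B4, B4–B5
The largest bag has 4 vertices, giving width 3; this decomposition certifies tw(G) ≤ 3. Conversely, {d, e, g, h} is a clique of size 4, and the vertices of any clique must share a bag in every tree decomposition; so some bag has ≥ 4 vertices and tw(G) ≥ 3. Hence tw(G) = 3 exactly.

3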